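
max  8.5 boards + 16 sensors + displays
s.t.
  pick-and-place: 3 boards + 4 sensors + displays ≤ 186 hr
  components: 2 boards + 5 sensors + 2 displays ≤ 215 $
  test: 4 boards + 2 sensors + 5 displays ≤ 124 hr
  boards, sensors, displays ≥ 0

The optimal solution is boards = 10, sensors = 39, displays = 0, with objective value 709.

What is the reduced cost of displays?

Binding: pick-and-place and components. Non-binding: test (6 unused).
By complementary slackness, y = 0 for the non-binding constraint.
From A_Bᵀ y = c: 3·y_pick-and-place + 2·y_components = 8.5; 4·y_pick-and-place + 5·y_components = 16.
Solving: y_pick-and-place = 1.5, y_components = 2.
Reduced cost of displays: c₃ − yᵀa₃ = 1 − (1.5·1 + 2·2) = 1 − 5.5 = -4.5.

-4.5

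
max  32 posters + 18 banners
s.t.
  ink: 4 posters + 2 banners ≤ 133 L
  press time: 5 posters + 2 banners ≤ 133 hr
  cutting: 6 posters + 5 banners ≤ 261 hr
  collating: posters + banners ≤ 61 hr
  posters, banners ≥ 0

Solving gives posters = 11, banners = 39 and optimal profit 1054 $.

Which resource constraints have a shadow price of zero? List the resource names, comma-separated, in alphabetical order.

collating, ink

ink: 122/133 (slack 11)
press time: 133/133 (binding)
cutting: 261/261 (binding)
collating: 50/61 (slack 11)
By complementary slackness, a constraint with positive slack has shadow price 0 → collating, ink.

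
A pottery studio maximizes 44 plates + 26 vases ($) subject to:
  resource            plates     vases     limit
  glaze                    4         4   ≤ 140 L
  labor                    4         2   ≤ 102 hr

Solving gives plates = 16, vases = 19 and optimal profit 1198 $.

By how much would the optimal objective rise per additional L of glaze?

Check each constraint at x*: glaze 140/140 (tight); labor 102/102 (tight).
Dual feasibility on the basic columns requires 4·y_glaze + 4·y_labor = 44, 4·y_glaze + 2·y_labor = 26.
Solving: y_glaze = 2, y_labor = 9.
Shadow price of glaze = 2.

2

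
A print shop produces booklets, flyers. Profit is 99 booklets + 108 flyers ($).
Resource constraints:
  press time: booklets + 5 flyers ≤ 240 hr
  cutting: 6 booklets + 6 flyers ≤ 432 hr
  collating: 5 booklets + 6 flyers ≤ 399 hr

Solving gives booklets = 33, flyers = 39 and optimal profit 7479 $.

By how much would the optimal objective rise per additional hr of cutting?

At the optimum: press time uses 228 of 240 (slack = 12); cutting uses 432 of 432 (binding); collating uses 399 of 399 (binding).
Slack constraints have shadow price 0 (complementary slackness).
The binding rows give the dual system: 6·y_cutting + 5·y_collating = 99 and 6·y_cutting + 6·y_collating = 108.
This yields shadow prices y_cutting = 9, y_collating = 9.
Shadow price of cutting = 9.

9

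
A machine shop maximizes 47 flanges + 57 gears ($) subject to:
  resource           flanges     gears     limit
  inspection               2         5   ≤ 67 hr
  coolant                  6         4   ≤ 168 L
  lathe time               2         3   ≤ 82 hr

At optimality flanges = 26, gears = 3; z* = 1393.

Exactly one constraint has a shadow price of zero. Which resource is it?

lathe time

inspection: 67/67 (binding)
coolant: 168/168 (binding)
lathe time: 61/82 (slack 21)
By complementary slackness, a constraint with positive slack has shadow price 0 → lathe time.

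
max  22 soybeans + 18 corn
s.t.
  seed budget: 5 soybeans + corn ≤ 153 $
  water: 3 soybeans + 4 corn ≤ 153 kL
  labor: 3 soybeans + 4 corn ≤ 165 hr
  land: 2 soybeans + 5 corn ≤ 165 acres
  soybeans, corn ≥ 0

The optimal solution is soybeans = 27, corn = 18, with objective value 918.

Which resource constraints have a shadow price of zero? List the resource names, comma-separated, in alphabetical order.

labor, land

seed budget: 153/153 (binding)
water: 153/153 (binding)
labor: 153/165 (slack 12)
land: 144/165 (slack 21)
By complementary slackness, a constraint with positive slack has shadow price 0 → labor, land.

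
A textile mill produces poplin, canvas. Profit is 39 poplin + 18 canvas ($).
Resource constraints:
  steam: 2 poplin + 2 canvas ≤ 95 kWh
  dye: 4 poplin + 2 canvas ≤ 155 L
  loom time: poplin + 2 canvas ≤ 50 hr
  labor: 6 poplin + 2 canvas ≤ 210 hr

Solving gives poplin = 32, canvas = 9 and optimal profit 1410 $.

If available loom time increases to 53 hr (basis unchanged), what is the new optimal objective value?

Check each constraint at x*: steam 82/95 (slack 13); dye 146/155 (slack 9); loom time 50/50 (tight); labor 210/210 (tight).
By complementary slackness, y = 0 for the non-binding constraints.
Dual feasibility on the basic columns requires 1·y_loom time + 6·y_labor = 39, 2·y_loom time + 2·y_labor = 18.
→ y_loom time = 3 and y_labor = 6.
Δz = y_loom time·Δb = 3 × (3) = 9, so new z* = 1410 + 9 = 1419.

1419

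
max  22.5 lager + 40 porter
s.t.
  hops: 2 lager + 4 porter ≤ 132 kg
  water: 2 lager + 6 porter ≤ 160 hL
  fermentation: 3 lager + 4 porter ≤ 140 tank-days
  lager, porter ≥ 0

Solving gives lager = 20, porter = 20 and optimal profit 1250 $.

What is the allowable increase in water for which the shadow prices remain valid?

Binding constraints: water, fermentation. The basis is B = [[2,6],[3,4]] with det -10.
Per unit increase in water, x* moves by d = (-0.4, 0.3).
The basis stays optimal until hops becomes binding; allowable increase = 30 hL.

30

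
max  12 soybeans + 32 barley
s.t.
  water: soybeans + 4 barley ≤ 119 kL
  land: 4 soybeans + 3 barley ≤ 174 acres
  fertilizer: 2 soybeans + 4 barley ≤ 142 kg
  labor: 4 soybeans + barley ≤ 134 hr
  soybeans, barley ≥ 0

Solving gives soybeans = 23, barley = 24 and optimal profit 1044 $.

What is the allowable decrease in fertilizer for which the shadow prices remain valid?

23

Binding constraints: water, fertilizer. The basis is B = [[1,4],[2,4]] with det -4.
Per unit decrease in fertilizer, x* moves by d = (-1, 0.25).
The basis stays optimal until soybeans reaches 0; allowable decrease = 23 kg.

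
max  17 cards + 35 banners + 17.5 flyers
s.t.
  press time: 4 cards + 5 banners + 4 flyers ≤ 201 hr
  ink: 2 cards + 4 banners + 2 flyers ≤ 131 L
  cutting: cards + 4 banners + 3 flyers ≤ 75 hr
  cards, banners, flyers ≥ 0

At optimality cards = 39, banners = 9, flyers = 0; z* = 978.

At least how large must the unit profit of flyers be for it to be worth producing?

At the optimum: press time uses 201 of 201 (binding); ink uses 114 of 131 (slack = 17); cutting uses 75 of 75 (binding).
By complementary slackness, y = 0 for the non-binding constraint.
Dual feasibility on the basic columns requires 4·y_press time + 1·y_cutting = 17, 5·y_press time + 4·y_cutting = 35.
→ y_press time = 3 and y_cutting = 5.
flyers enters the basis when its profit ≥ yᵀa₃ = 3·4 + 5·3 = 27.

27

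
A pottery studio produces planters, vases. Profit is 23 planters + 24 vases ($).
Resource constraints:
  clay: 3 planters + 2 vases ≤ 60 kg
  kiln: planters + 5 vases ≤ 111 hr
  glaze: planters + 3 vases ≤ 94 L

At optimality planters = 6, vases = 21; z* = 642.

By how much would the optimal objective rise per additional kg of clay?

7

At the optimum: clay uses 60 of 60 (binding); kiln uses 111 of 111 (binding); glaze uses 69 of 94 (slack = 25).
Slack constraints have shadow price 0 (complementary slackness).
The binding rows give the dual system: 3·y_clay + 1·y_kiln = 23 and 2·y_clay + 5·y_kiln = 24.
→ y_clay = 7 and y_kiln = 2.
Shadow price of clay = 7.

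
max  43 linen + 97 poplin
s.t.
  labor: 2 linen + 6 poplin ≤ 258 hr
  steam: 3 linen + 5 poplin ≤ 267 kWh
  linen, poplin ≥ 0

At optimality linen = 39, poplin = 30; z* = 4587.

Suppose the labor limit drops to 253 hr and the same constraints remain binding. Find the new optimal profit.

4539.5

Check each constraint at x*: labor 258/258 (tight); steam 267/267 (tight).
Dual feasibility on the basic columns requires 2·y_labor + 3·y_steam = 43, 6·y_labor + 5·y_steam = 97.
→ y_labor = 9.5 and y_steam = 8.
Δz = y_labor·Δb = 9.5 × (-5) = -47.5, so new z* = 4587 − 47.5 = 4539.5.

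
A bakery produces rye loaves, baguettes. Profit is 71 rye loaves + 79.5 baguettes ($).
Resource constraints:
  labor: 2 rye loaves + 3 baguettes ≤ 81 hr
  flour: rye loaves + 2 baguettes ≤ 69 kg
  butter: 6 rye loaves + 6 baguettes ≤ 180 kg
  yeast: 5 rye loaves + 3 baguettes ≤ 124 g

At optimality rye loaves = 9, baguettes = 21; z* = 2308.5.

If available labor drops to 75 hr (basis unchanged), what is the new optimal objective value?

2257.5

Binding: labor and butter. Non-binding: flour (18 unused), yeast (16 unused).
Since flour, yeast are not tight, their duals are 0.
From A_Bᵀ y = c: 2·y_labor + 6·y_butter = 71; 3·y_labor + 6·y_butter = 79.5.
→ y_labor = 8.5 and y_butter = 9.
Δz = y_labor·Δb = 8.5 × (-6) = -51, so new z* = 2308.5 − 51 = 2257.5.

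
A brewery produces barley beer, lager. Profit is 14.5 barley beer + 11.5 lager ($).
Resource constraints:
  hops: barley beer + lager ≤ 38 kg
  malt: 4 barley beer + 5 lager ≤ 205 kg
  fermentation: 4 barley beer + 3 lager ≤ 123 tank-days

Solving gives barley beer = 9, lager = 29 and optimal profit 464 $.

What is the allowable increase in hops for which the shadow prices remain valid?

3

Binding constraints: hops, fermentation. The basis is B = [[1,1],[4,3]] with det -1.
Per unit increase in hops, x* moves by d = (-3, 4).
The basis stays optimal until barley beer reaches 0; allowable increase = 3 kg.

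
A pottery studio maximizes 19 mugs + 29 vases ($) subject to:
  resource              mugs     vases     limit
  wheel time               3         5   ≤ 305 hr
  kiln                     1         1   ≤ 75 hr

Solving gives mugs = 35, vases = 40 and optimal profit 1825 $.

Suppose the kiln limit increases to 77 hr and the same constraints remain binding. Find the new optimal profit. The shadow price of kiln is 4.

Δb = 2, so new z* = 1825 + (4)·(2) = 1825 + 8 = 1833.

1833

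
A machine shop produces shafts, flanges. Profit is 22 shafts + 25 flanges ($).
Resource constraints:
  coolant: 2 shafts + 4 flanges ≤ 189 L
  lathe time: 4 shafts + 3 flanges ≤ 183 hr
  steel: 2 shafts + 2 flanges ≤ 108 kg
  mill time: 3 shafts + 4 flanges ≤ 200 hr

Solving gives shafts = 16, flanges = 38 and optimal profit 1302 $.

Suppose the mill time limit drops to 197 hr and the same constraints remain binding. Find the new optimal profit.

1293

Check each constraint at x*: coolant 184/189 (slack 5); lathe time 178/183 (slack 5); steel 108/108 (tight); mill time 200/200 (tight).
Since coolant, lathe time are not tight, their duals are 0.
The binding rows give the dual system: 2·y_steel + 3·y_mill time = 22 and 2·y_steel + 4·y_mill time = 25.
Solving: y_steel = 6.5, y_mill time = 3.
Δz = y_mill time·Δb = 3 × (-3) = -9, so new z* = 1302 − 9 = 1293.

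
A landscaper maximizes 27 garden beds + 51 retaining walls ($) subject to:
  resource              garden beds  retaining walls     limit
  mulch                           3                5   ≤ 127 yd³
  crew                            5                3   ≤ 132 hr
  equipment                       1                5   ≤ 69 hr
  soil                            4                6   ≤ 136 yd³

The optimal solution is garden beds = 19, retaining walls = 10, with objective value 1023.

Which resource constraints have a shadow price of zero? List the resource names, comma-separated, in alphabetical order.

mulch: 107/127 (slack 20)
crew: 125/132 (slack 7)
equipment: 69/69 (binding)
soil: 136/136 (binding)
By complementary slackness, a constraint with positive slack has shadow price 0 → crew, mulch.

crew, mulch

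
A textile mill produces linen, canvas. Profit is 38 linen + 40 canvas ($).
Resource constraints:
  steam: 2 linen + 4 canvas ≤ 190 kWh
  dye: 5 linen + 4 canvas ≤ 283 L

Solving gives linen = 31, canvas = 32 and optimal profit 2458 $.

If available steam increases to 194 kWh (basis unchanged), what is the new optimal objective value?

Both steam and dye are binding at x*.
The binding rows give the dual system: 2·y_steam + 5·y_dye = 38 and 4·y_steam + 4·y_dye = 40.
→ y_steam = 4 and y_dye = 6.
Δz = y_steam·Δb = 4 × (4) = 16, so new z* = 2458 + 16 = 2474.

2474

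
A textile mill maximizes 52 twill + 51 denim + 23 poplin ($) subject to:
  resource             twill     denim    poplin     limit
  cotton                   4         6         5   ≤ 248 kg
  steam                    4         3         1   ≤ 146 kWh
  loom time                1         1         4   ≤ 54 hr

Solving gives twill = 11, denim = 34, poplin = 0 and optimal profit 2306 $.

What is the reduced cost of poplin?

At the optimum: cotton uses 248 of 248 (binding); steam uses 146 of 146 (binding); loom time uses 45 of 54 (slack = 9).
Slack constraints have shadow price 0 (complementary slackness).
The binding rows give the dual system: 4·y_cotton + 4·y_steam = 52 and 6·y_cotton + 3·y_steam = 51.
Solving: y_cotton = 4, y_steam = 9.
Reduced cost of poplin: c₃ − yᵀa₃ = 23 − (4·5 + 9·1) = 23 − 29 = -6.

-6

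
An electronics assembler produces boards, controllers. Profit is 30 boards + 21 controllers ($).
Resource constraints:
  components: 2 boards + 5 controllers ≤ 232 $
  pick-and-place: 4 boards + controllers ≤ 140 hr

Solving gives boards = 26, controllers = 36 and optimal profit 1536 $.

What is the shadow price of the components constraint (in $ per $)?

Both components and pick-and-place are binding at x*.
Dual feasibility on the basic columns requires 2·y_components + 4·y_pick-and-place = 30, 5·y_components + 1·y_pick-and-place = 21.
This yields shadow prices y_components = 3, y_pick-and-place = 6.
Shadow price of components = 3.

3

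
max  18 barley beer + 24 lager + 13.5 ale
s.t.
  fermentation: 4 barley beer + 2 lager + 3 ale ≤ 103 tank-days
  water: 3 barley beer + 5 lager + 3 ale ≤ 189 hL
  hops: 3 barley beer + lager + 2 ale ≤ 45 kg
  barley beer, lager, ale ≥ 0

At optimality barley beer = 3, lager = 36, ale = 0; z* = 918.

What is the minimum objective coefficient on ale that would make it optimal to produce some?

Binding: water and hops. Non-binding: fermentation (19 unused).
Slack constraints have shadow price 0 (complementary slackness).
The binding rows give the dual system: 3·y_water + 3·y_hops = 18 and 5·y_water + 1·y_hops = 24.
→ y_water = 4.5 and y_hops = 1.5.
ale enters the basis when its profit ≥ yᵀa₃ = 4.5·3 + 1.5·2 = 16.5.

16.5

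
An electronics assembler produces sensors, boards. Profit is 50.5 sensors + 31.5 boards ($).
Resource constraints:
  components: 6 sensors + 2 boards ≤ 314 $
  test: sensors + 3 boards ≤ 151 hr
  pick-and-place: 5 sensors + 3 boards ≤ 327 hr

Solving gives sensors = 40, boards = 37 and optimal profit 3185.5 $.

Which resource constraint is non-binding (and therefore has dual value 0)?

pick-and-place

components: 314/314 (binding)
test: 151/151 (binding)
pick-and-place: 311/327 (slack 16)
By complementary slackness, a constraint with positive slack has shadow price 0 → pick-and-place.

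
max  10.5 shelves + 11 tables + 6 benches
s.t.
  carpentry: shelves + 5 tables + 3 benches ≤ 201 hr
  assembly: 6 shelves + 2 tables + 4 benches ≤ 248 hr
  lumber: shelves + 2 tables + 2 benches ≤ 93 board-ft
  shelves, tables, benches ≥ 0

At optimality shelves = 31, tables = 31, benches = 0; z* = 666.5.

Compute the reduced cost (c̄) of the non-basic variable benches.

At the optimum: carpentry uses 186 of 201 (slack = 15); assembly uses 248 of 248 (binding); lumber uses 93 of 93 (binding).
Since carpentry is not tight, its dual is 0.
From A_Bᵀ y = c: 6·y_assembly + 1·y_lumber = 10.5; 2·y_assembly + 2·y_lumber = 11.
This yields shadow prices y_assembly = 1, y_lumber = 4.5.
Reduced cost of benches: c₃ − yᵀa₃ = 6 − (1·4 + 4.5·2) = 6 − 13 = -7.

-7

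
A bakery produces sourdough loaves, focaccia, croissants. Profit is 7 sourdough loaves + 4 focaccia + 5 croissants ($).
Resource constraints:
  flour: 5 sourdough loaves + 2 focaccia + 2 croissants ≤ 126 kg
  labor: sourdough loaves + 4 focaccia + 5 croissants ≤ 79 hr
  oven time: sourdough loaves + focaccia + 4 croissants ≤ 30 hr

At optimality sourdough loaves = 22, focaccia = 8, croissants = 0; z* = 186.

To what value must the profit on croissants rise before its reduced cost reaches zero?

Check each constraint at x*: flour 126/126 (tight); labor 54/79 (slack 25); oven time 30/30 (tight).
By complementary slackness, y = 0 for the non-binding constraint.
Dual feasibility on the basic columns requires 5·y_flour + 1·y_oven time = 7, 2·y_flour + 1·y_oven time = 4.
This yields shadow prices y_flour = 1, y_oven time = 2.
croissants enters the basis when its profit ≥ yᵀa₃ = 1·2 + 2·4 = 10.

10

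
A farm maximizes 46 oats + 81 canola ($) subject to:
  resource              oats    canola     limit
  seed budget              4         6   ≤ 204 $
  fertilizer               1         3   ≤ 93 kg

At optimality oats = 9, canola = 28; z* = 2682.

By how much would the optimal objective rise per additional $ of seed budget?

9.5

Check each constraint at x*: seed budget 204/204 (tight); fertilizer 93/93 (tight).
The binding rows give the dual system: 4·y_seed budget + 1·y_fertilizer = 46 and 6·y_seed budget + 3·y_fertilizer = 81.
This yields shadow prices y_seed budget = 9.5, y_fertilizer = 8.
Shadow price of seed budget = 9.5.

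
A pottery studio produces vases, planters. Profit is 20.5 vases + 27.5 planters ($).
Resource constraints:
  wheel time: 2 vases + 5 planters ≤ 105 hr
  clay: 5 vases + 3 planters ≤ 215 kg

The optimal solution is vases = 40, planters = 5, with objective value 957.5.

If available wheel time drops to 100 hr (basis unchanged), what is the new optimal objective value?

At the optimum: wheel time uses 105 of 105 (binding); clay uses 215 of 215 (binding).
Dual feasibility on the basic columns requires 2·y_wheel time + 5·y_clay = 20.5, 5·y_wheel time + 3·y_clay = 27.5.
This yields shadow prices y_wheel time = 4, y_clay = 2.5.
Δz = y_wheel time·Δb = 4 × (-5) = -20, so new z* = 957.5 − 20 = 937.5.

937.5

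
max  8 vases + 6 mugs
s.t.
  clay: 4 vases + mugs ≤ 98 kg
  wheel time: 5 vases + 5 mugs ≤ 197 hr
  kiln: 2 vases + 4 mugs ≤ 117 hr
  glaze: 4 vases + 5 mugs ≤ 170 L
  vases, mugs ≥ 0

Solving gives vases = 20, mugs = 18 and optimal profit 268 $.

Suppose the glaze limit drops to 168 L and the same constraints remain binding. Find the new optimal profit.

Binding: clay and glaze. Non-binding: wheel time (7 unused), kiln (5 unused).
By complementary slackness, y = 0 for the non-binding constraints.
The binding rows give the dual system: 4·y_clay + 4·y_glaze = 8 and 1·y_clay + 5·y_glaze = 6.
→ y_clay = 1 and y_glaze = 1.
Δz = y_glaze·Δb = 1 × (-2) = -2, so new z* = 268 − 2 = 266.

266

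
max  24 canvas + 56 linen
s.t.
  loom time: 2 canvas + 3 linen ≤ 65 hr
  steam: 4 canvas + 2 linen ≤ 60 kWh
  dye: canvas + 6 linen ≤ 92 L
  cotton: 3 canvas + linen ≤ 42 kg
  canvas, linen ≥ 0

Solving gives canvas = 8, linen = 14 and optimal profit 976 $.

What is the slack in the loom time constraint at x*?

7

loom time used = 2·8 + 3·14 = 58; slack = 65 − 58 = 7.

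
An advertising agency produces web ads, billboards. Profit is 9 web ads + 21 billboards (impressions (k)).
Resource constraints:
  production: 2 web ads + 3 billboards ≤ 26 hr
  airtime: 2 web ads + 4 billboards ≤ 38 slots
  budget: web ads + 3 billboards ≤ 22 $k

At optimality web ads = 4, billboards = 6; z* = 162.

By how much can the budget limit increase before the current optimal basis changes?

Binding constraints: production, budget. The basis is B = [[2,3],[1,3]] with det 3.
Per unit increase in budget, x* moves by d = (-1, 0.6667).
The basis stays optimal until web ads reaches 0; allowable increase = 4 $k.

4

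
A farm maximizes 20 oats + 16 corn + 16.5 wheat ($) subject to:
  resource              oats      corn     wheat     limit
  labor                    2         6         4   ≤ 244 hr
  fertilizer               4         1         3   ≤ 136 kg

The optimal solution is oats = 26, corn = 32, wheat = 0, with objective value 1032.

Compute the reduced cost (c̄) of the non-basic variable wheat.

-3.5

Check each constraint at x*: labor 244/244 (tight); fertilizer 136/136 (tight).
From A_Bᵀ y = c: 2·y_labor + 4·y_fertilizer = 20; 6·y_labor + 1·y_fertilizer = 16.
→ y_labor = 2 and y_fertilizer = 4.
Reduced cost of wheat: c₃ − yᵀa₃ = 16.5 − (2·4 + 4·3) = 16.5 − 20 = -3.5.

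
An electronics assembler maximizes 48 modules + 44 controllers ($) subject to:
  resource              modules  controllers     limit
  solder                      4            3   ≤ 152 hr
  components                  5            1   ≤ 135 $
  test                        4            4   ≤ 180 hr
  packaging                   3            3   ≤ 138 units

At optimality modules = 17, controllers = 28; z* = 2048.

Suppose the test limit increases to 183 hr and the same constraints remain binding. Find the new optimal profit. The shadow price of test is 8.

2072

Δb = 3, so new z* = 2048 + (8)·(3) = 2048 + 24 = 2072.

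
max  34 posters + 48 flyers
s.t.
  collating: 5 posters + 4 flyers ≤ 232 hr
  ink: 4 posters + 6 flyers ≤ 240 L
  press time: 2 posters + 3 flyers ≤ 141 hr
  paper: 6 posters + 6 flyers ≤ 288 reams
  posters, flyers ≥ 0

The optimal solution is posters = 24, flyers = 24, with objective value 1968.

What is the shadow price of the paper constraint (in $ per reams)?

At the optimum: collating uses 216 of 232 (slack = 16); ink uses 240 of 240 (binding); press time uses 120 of 141 (slack = 21); paper uses 288 of 288 (binding).
Since collating, press time are not tight, their duals are 0.
Dual feasibility on the basic columns requires 4·y_ink + 6·y_paper = 34, 6·y_ink + 6·y_paper = 48.
Solving: y_ink = 7, y_paper = 1.
Shadow price of paper = 1.

1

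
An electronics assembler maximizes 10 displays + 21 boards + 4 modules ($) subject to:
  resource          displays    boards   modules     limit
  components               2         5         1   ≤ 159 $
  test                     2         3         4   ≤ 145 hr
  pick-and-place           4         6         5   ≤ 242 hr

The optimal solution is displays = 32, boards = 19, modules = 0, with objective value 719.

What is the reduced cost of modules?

Binding: components and pick-and-place. Non-binding: test (24 unused).
Since test is not tight, its dual is 0.
The binding rows give the dual system: 2·y_components + 4·y_pick-and-place = 10 and 5·y_components + 6·y_pick-and-place = 21.
This yields shadow prices y_components = 3, y_pick-and-place = 1.
Reduced cost of modules: c₃ − yᵀa₃ = 4 − (3·1 + 1·5) = 4 − 8 = -4.

-4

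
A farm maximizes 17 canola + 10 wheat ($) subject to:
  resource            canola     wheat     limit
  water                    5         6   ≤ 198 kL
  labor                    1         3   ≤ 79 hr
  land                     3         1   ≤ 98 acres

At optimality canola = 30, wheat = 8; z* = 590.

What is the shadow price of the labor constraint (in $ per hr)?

0

At the optimum: water uses 198 of 198 (binding); labor uses 54 of 79 (slack = 25); land uses 98 of 98 (binding).
By complementary slackness, y = 0 for the non-binding constraint.
The binding rows give the dual system: 5·y_water + 3·y_land = 17 and 6·y_water + 1·y_land = 10.
This yields shadow prices y_water = 1, y_land = 4.
Shadow price of labor = 0.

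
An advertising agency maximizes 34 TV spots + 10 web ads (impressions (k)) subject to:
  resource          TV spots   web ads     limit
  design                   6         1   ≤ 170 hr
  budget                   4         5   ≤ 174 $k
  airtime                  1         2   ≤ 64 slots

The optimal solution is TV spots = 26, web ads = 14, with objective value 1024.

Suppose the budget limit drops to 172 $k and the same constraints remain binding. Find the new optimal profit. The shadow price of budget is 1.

1022

Δb = -2, so new z* = 1024 + (1)·(-2) = 1024 − 2 = 1022.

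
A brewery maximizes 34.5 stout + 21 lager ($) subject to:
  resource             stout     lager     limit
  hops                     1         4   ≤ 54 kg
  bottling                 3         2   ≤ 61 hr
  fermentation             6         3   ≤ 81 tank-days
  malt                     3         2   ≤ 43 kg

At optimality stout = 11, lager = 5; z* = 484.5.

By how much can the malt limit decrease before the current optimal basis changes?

2.5

Binding constraints: fermentation, malt. The basis is B = [[6,3],[3,2]] with det 3.
Per unit decrease in malt, x* moves by d = (1, -2).
The basis stays optimal until lager reaches 0; allowable decrease = 2.5 kg.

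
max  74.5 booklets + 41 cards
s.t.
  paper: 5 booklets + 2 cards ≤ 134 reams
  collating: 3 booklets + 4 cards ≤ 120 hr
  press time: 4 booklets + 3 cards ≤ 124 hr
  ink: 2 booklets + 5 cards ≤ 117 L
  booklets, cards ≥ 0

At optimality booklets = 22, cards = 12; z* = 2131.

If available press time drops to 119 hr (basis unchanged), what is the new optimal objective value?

Check each constraint at x*: paper 134/134 (tight); collating 114/120 (slack 6); press time 124/124 (tight); ink 104/117 (slack 13).
Since collating, ink are not tight, their duals are 0.
Dual feasibility on the basic columns requires 5·y_paper + 4·y_press time = 74.5, 2·y_paper + 3·y_press time = 41.
Solving: y_paper = 8.5, y_press time = 8.
Δz = y_press time·Δb = 8 × (-5) = -40, so new z* = 2131 − 40 = 2091.

2091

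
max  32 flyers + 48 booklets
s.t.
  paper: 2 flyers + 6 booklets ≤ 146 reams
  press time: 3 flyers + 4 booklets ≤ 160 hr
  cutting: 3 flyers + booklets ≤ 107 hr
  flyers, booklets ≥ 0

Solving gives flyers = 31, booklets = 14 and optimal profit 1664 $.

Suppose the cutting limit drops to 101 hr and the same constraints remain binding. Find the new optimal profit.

1628

Binding: paper and cutting. Non-binding: press time (11 unused).
Since press time is not tight, its dual is 0.
The binding rows give the dual system: 2·y_paper + 3·y_cutting = 32 and 6·y_paper + 1·y_cutting = 48.
This yields shadow prices y_paper = 7, y_cutting = 6.
Δz = y_cutting·Δb = 6 × (-6) = -36, so new z* = 1664 − 36 = 1628.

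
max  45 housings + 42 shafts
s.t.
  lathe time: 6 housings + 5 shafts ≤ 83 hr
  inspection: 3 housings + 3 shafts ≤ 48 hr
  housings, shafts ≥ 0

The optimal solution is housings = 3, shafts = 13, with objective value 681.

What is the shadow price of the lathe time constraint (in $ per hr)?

3

Both lathe time and inspection are binding at x*.
The binding rows give the dual system: 6·y_lathe time + 3·y_inspection = 45 and 5·y_lathe time + 3·y_inspection = 42.
This yields shadow prices y_lathe time = 3, y_inspection = 9.
Shadow price of lathe time = 3.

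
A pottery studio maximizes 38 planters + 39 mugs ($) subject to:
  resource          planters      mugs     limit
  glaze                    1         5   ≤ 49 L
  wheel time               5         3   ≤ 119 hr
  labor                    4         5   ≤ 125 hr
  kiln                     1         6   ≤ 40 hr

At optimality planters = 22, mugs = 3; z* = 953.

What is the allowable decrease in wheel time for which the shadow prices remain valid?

99

Binding constraints: wheel time, kiln. The basis is B = [[5,3],[1,6]] with det 27.
Per unit decrease in wheel time, x* moves by d = (-0.2222, 0.037).
The basis stays optimal until planters reaches 0; allowable decrease = 99 hr.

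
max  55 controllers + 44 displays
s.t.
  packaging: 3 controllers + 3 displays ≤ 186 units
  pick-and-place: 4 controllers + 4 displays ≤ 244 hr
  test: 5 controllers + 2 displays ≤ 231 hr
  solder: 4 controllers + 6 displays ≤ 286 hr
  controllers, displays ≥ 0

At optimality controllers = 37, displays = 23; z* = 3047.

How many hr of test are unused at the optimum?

test used = 5·37 + 2·23 = 231; slack = 231 − 231 = 0.

0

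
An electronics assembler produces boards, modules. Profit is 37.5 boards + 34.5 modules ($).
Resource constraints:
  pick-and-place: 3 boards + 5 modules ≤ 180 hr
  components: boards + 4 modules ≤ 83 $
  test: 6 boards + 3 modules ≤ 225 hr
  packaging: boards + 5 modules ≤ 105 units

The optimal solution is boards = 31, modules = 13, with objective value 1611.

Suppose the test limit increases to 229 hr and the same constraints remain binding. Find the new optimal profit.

1633

At the optimum: pick-and-place uses 158 of 180 (slack = 22); components uses 83 of 83 (binding); test uses 225 of 225 (binding); packaging uses 96 of 105 (slack = 9).
Slack constraints have shadow price 0 (complementary slackness).
Dual feasibility on the basic columns requires 1·y_components + 6·y_test = 37.5, 4·y_components + 3·y_test = 34.5.
→ y_components = 4.5 and y_test = 5.5.
Δz = y_test·Δb = 5.5 × (4) = 22, so new z* = 1611 + 22 = 1633.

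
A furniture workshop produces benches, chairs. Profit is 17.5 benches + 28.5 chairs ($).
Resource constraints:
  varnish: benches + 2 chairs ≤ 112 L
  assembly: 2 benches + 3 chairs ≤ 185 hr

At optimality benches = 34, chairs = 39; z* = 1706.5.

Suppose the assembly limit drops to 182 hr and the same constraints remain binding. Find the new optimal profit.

1687

Check each constraint at x*: varnish 112/112 (tight); assembly 185/185 (tight).
Dual feasibility on the basic columns requires 1·y_varnish + 2·y_assembly = 17.5, 2·y_varnish + 3·y_assembly = 28.5.
Solving: y_varnish = 4.5, y_assembly = 6.5.
Δz = y_assembly·Δb = 6.5 × (-3) = -19.5, so new z* = 1706.5 − 19.5 = 1687.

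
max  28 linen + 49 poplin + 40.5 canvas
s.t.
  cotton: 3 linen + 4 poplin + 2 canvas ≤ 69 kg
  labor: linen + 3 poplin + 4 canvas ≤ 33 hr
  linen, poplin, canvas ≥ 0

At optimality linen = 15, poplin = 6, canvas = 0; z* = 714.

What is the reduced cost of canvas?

Both cotton and labor are binding at x*.
From A_Bᵀ y = c: 3·y_cotton + 1·y_labor = 28; 4·y_cotton + 3·y_labor = 49.
Solving: y_cotton = 7, y_labor = 7.
Reduced cost of canvas: c₃ − yᵀa₃ = 40.5 − (7·2 + 7·4) = 40.5 − 42 = -1.5.

-1.5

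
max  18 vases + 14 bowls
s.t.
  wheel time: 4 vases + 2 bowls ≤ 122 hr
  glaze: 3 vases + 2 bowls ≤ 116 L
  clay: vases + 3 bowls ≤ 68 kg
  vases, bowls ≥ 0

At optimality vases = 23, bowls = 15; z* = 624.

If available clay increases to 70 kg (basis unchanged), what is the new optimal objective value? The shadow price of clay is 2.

Δb = 2, so new z* = 624 + (2)·(2) = 624 + 4 = 628.

628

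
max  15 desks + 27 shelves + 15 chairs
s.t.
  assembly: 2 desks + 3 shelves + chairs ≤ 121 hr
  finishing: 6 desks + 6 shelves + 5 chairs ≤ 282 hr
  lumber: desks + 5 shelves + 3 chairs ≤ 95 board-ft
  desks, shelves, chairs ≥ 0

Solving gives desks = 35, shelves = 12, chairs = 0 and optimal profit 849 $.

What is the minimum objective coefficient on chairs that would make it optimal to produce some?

At the optimum: assembly uses 106 of 121 (slack = 15); finishing uses 282 of 282 (binding); lumber uses 95 of 95 (binding).
By complementary slackness, y = 0 for the non-binding constraint.
Dual feasibility on the basic columns requires 6·y_finishing + 1·y_lumber = 15, 6·y_finishing + 5·y_lumber = 27.
→ y_finishing = 2 and y_lumber = 3.
chairs enters the basis when its profit ≥ yᵀa₃ = 2·5 + 3·3 = 19.

19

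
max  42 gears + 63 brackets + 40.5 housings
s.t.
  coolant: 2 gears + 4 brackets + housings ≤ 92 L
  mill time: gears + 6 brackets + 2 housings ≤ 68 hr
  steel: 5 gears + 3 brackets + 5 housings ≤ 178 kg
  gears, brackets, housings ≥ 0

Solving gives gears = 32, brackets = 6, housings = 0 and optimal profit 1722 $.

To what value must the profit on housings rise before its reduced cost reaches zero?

Binding: mill time and steel. Non-binding: coolant (4 unused).
By complementary slackness, y = 0 for the non-binding constraint.
From A_Bᵀ y = c: 1·y_mill time + 5·y_steel = 42; 6·y_mill time + 3·y_steel = 63.
Solving: y_mill time = 7, y_steel = 7.
housings enters the basis when its profit ≥ yᵀa₃ = 7·2 + 7·5 = 49.

49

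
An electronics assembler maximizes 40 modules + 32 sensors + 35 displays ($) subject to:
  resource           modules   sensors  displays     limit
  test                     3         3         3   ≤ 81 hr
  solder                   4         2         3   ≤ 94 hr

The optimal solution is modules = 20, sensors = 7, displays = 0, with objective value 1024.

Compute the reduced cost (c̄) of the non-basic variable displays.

-1

At the optimum: test uses 81 of 81 (binding); solder uses 94 of 94 (binding).
Dual feasibility on the basic columns requires 3·y_test + 4·y_solder = 40, 3·y_test + 2·y_solder = 32.
Solving: y_test = 8, y_solder = 4.
Reduced cost of displays: c₃ − yᵀa₃ = 35 − (8·3 + 4·3) = 35 − 36 = -1.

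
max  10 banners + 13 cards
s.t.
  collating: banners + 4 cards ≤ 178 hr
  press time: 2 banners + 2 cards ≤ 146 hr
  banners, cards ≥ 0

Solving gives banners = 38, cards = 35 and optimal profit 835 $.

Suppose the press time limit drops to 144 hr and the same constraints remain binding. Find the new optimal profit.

826

Both collating and press time are binding at x*.
The binding rows give the dual system: 1·y_collating + 2·y_press time = 10 and 4·y_collating + 2·y_press time = 13.
Solving: y_collating = 1, y_press time = 4.5.
Δz = y_press time·Δb = 4.5 × (-2) = -9, so new z* = 835 − 9 = 826.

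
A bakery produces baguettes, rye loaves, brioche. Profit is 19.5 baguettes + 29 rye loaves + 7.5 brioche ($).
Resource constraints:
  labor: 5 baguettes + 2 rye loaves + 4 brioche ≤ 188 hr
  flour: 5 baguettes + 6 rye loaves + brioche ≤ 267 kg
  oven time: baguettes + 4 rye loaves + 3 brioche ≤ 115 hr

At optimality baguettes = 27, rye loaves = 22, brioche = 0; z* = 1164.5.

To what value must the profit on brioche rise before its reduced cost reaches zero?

Check each constraint at x*: labor 179/188 (slack 9); flour 267/267 (tight); oven time 115/115 (tight).
By complementary slackness, y = 0 for the non-binding constraint.
Dual feasibility on the basic columns requires 5·y_flour + 1·y_oven time = 19.5, 6·y_flour + 4·y_oven time = 29.
→ y_flour = 3.5 and y_oven time = 2.
brioche enters the basis when its profit ≥ yᵀa₃ = 3.5·1 + 2·3 = 9.5.

9.5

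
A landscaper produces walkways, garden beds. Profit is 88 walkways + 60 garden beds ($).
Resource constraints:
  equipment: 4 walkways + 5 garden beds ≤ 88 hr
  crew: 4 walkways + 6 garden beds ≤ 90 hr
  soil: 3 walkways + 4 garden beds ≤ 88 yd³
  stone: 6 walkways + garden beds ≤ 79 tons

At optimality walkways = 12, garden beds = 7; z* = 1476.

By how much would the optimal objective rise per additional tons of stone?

Check each constraint at x*: equipment 83/88 (slack 5); crew 90/90 (tight); soil 64/88 (slack 24); stone 79/79 (tight).
Since equipment, soil are not tight, their duals are 0.
From A_Bᵀ y = c: 4·y_crew + 6·y_stone = 88; 6·y_crew + 1·y_stone = 60.
Solving: y_crew = 8.5, y_stone = 9.
Shadow price of stone = 9.

9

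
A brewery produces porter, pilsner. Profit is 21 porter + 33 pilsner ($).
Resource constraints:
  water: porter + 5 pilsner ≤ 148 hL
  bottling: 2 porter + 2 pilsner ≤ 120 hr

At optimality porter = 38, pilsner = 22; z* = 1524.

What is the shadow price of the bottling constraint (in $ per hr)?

Check each constraint at x*: water 148/148 (tight); bottling 120/120 (tight).
From A_Bᵀ y = c: 1·y_water + 2·y_bottling = 21; 5·y_water + 2·y_bottling = 33.
Solving: y_water = 3, y_bottling = 9.
Shadow price of bottling = 9.

9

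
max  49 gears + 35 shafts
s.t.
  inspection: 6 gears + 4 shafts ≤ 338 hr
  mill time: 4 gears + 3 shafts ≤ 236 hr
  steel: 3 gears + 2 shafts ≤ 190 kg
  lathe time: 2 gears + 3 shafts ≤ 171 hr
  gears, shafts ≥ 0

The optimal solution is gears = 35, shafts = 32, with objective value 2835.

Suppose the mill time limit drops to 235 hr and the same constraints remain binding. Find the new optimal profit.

2828

Check each constraint at x*: inspection 338/338 (tight); mill time 236/236 (tight); steel 169/190 (slack 21); lathe time 166/171 (slack 5).
By complementary slackness, y = 0 for the non-binding constraints.
Dual feasibility on the basic columns requires 6·y_inspection + 4·y_mill time = 49, 4·y_inspection + 3·y_mill time = 35.
This yields shadow prices y_inspection = 3.5, y_mill time = 7.
Δz = y_mill time·Δb = 7 × (-1) = -7, so new z* = 2835 − 7 = 2828.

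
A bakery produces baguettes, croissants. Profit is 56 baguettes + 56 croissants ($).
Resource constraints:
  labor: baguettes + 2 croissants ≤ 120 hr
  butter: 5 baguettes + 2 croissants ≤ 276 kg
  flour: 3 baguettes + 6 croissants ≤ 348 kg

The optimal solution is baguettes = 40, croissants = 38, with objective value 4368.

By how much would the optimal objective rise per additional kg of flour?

7

At the optimum: labor uses 116 of 120 (slack = 4); butter uses 276 of 276 (binding); flour uses 348 of 348 (binding).
Slack constraints have shadow price 0 (complementary slackness).
The binding rows give the dual system: 5·y_butter + 3·y_flour = 56 and 2·y_butter + 6·y_flour = 56.
→ y_butter = 7 and y_flour = 7.
Shadow price of flour = 7.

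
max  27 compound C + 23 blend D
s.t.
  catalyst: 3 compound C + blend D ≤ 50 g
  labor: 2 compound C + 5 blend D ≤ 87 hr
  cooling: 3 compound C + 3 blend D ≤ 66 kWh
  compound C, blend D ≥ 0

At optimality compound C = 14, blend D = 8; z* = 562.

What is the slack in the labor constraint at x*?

19

labor used = 2·14 + 5·8 = 68; slack = 87 − 68 = 19.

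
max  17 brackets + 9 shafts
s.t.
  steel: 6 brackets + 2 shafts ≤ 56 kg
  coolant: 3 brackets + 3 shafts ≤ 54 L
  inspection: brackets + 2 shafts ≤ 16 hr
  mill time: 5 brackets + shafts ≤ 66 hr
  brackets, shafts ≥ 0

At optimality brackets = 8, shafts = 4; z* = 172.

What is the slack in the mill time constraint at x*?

22

mill time used = 5·8 + 1·4 = 44; slack = 66 − 44 = 22.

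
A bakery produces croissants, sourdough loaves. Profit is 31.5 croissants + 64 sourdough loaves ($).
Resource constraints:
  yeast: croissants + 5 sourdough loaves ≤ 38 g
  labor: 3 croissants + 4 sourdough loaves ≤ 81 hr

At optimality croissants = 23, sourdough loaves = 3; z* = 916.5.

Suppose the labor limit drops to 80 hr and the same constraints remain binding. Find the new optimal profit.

908

Check each constraint at x*: yeast 38/38 (tight); labor 81/81 (tight).
From A_Bᵀ y = c: 1·y_yeast + 3·y_labor = 31.5; 5·y_yeast + 4·y_labor = 64.
This yields shadow prices y_yeast = 6, y_labor = 8.5.
Δz = y_labor·Δb = 8.5 × (-1) = -8.5, so new z* = 916.5 − 8.5 = 908.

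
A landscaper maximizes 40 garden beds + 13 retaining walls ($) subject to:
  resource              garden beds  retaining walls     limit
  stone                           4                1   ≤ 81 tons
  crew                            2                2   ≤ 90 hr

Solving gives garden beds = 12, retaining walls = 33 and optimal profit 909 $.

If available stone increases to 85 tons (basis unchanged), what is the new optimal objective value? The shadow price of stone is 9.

945

Δb = 4, so new z* = 909 + (9)·(4) = 909 + 36 = 945.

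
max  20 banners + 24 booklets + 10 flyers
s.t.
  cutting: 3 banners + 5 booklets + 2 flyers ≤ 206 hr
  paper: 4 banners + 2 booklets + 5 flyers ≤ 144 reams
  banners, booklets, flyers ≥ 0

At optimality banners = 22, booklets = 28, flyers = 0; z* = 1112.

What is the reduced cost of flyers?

-8

Check each constraint at x*: cutting 206/206 (tight); paper 144/144 (tight).
Dual feasibility on the basic columns requires 3·y_cutting + 4·y_paper = 20, 5·y_cutting + 2·y_paper = 24.
→ y_cutting = 4 and y_paper = 2.
Reduced cost of flyers: c₃ − yᵀa₃ = 10 − (4·2 + 2·5) = 10 − 18 = -8.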